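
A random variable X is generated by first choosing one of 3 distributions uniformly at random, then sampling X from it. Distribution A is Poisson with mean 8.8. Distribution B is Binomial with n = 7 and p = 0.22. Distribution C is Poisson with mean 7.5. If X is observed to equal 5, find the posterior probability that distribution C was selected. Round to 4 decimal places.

0.6001

Likelihoods P(X=5 | ·): A: 0.0662889; B: 0.00658449; C: 0.109375.
Posterior ∝ prior × likelihood. Numerator for C: 0.333333·0.109375 = 0.0364582.
Normalizing constant: 0.333333·0.0662889 + 0.333333·0.00658449 + 0.333333·0.109375 = 0.0607493.
P(C | observation) = 0.0364582 / 0.0607493 = 0.600142.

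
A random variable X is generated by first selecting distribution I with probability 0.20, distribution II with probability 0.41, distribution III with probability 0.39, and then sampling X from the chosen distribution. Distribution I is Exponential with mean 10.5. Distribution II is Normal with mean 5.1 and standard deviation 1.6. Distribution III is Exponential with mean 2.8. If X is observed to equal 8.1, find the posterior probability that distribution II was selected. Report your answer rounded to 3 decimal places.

Likelihoods f(8.1 | ·): I: 0.0440335; II: 0.0429914; III: 0.019792.
Posterior ∝ prior × likelihood. Numerator for II: 0.41·0.0429914 = 0.0176265.
Normalizing constant: 0.2·0.0440335 + 0.41·0.0429914 + 0.39·0.019792 = 0.0341521.
P(II | observation) = 0.0176265 / 0.0341521 = 0.516117.

0.516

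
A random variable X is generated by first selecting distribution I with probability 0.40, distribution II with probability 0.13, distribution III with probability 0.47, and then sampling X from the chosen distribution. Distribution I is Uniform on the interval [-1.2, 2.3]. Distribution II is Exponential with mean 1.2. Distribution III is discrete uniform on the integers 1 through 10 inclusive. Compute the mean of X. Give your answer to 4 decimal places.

Component means — I: 0.55; II: 1.2; III: 5.5.
E[X] = 0.4·0.55 + 0.13·1.2 + 0.47·5.5 = 2.961.

2.9610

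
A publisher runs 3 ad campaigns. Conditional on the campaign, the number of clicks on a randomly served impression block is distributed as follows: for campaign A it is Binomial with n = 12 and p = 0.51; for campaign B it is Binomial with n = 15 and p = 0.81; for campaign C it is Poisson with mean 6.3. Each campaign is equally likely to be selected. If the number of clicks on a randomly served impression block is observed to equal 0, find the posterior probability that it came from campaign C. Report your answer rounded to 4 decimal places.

Likelihoods P(X=0 | ·): A: 0.000191581; B: 1.51811e-11; C: 0.0018363.
Posterior ∝ prior × likelihood. Numerator for C: 0.333333·0.0018363 = 0.000612102.
Normalizing constant: 0.333333·0.000191581 + 0.333333·1.51811e-11 + 0.333333·0.0018363 = 0.000675962.
P(C | observation) = 0.000612102 / 0.000675962 = 0.905527.

0.9055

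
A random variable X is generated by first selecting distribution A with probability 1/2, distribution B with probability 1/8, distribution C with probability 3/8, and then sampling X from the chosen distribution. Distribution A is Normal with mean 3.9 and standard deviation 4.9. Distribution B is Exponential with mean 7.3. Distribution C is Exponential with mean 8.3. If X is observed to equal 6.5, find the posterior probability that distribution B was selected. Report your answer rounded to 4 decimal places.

0.1115

Likelihoods f(6.5 | ·): A: 0.0707255; B: 0.0562311; C: 0.0550569.
Posterior ∝ prior × likelihood. Numerator for B: 0.125·0.0562311 = 0.00702889.
Normalizing constant: 0.5·0.0707255 + 0.125·0.0562311 + 0.375·0.0550569 = 0.063038.
P(B | observation) = 0.00702889 / 0.063038 = 0.111502.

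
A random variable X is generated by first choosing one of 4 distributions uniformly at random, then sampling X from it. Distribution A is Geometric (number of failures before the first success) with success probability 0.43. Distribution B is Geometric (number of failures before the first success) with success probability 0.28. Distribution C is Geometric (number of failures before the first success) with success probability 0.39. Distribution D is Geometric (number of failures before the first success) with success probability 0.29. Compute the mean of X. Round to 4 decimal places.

1.9773

Component means — A: 1.32558; B: 2.57143; C: 1.5641; D: 2.44828.
E[X] = 0.25·1.32558 + 0.25·2.57143 + 0.25·1.5641 + 0.25·2.44828 = 1.97735.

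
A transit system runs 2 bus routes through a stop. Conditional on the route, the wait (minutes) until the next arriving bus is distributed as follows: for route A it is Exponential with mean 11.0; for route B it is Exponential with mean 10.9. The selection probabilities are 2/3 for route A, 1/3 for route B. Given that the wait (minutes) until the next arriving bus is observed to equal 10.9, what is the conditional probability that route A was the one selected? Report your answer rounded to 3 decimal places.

0.667

Likelihoods f(10.9 | ·): A: 0.033749; B: 0.0337504.
Posterior ∝ prior × likelihood. Numerator for A: 0.666667·0.033749 = 0.0224993.
Normalizing constant: 0.666667·0.033749 + 0.333333·0.0337504 = 0.0337495.
P(A | observation) = 0.0224993 / 0.0337495 = 0.666657.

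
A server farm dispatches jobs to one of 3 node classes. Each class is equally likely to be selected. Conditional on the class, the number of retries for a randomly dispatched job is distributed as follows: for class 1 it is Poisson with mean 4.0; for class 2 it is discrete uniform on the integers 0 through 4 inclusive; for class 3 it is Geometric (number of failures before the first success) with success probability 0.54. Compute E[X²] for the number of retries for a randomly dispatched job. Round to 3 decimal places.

9.434

For each component E[X²] = Var + (mean)², giving 1: 20; 2: 6; 3: 2.30316.
Overall E[X²] = 0.333333·20 + 0.333333·6 + 0.333333·2.30316 = 9.43439.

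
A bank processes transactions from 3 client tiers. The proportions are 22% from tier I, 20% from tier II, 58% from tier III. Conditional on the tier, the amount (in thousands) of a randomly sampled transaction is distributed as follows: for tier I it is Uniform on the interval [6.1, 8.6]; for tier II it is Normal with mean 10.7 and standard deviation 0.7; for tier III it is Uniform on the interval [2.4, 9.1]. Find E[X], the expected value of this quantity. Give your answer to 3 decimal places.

Component means — I: 7.35; II: 10.7; III: 5.75.
E[X] = 0.22·7.35 + 0.2·10.7 + 0.58·5.75 = 7.092.

7.092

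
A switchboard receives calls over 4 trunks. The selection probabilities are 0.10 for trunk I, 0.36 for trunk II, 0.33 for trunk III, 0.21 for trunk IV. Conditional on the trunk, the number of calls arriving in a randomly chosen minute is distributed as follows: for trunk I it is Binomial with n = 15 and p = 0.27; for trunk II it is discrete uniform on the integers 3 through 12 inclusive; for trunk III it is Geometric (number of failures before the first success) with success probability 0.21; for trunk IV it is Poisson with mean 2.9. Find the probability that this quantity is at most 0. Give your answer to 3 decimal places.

0.082

Conditional on each trunk, P(X ≤ 0): I: 0.00890929; II: 0; III: 0.21; IV: 0.0550232.
By total probability, P(X ≤ 0) = 0.1·0.00890929 + 0.36·0 + 0.33·0.21 + 0.21·0.0550232 = 0.0817458.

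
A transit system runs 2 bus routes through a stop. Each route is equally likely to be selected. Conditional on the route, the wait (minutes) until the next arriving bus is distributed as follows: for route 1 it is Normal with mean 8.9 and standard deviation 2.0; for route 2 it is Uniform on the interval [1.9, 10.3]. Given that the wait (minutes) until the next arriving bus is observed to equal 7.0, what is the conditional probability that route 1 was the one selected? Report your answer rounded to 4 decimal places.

Likelihoods f(7.0 | ·): 1: 0.12703; 2: 0.119048.
Posterior ∝ prior × likelihood. Numerator for 1: 0.5·0.12703 = 0.0635148.
Normalizing constant: 0.5·0.12703 + 0.5·0.119048 = 0.123039.
P(1 | observation) = 0.0635148 / 0.123039 = 0.516218.

0.5162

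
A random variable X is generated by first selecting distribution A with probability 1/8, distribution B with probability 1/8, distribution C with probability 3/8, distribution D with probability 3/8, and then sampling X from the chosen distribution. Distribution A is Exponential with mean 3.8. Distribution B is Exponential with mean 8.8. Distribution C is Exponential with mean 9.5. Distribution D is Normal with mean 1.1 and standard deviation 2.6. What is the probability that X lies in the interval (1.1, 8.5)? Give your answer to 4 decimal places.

0.5104

Conditional on each component, P(1.1 < X < 8.5): A: 0.641862; B: 0.50186; C: 0.481948; D: 0.497787.
By total probability, P(1.1 < X < 8.5) = 0.125·0.641862 + 0.125·0.50186 + 0.375·0.481948 + 0.375·0.497787 = 0.510366.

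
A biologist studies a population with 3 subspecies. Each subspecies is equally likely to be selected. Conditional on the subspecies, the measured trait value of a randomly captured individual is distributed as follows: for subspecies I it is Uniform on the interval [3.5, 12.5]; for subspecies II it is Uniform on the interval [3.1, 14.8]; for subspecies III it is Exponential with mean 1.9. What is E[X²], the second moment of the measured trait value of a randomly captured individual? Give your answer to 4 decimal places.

For each component E[X²] = Var + (mean)², giving I: 70.75; II: 91.51; III: 7.22.
Overall E[X²] = 0.333333·70.75 + 0.333333·91.51 + 0.333333·7.22 = 56.4933.

56.4933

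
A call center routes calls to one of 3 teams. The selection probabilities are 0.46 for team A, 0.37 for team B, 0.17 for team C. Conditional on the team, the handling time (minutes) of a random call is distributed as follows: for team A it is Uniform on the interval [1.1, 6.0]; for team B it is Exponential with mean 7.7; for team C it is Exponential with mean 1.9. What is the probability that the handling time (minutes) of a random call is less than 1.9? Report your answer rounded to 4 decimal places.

0.2635

Conditional on each team, P(X < 1.9): A: 0.163265; B: 0.218667; C: 0.632121.
By total probability, P(X < 1.9) = 0.46·0.163265 + 0.37·0.218667 + 0.17·0.632121 = 0.263469.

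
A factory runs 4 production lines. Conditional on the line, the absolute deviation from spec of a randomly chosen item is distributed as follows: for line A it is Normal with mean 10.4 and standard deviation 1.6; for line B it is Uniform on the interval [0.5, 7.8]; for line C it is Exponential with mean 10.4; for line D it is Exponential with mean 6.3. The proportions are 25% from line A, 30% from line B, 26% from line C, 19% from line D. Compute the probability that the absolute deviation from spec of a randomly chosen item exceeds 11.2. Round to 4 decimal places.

Conditional on each line, P(X > 11.2): A: 0.308538; B: 0; C: 0.340642; D: 0.169013.
By total probability, P(X > 11.2) = 0.25·0.308538 + 0.3·0 + 0.26·0.340642 + 0.19·0.169013 = 0.197814.

0.1978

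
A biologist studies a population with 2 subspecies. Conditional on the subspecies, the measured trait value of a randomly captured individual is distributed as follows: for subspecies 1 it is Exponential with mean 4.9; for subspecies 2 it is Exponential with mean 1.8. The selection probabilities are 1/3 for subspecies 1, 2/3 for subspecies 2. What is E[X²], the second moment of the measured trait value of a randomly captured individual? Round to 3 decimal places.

20.327

For each component E[X²] = Var + (mean)², giving 1: 48.02; 2: 6.48.
Overall E[X²] = 0.333333·48.02 + 0.666667·6.48 = 20.3267.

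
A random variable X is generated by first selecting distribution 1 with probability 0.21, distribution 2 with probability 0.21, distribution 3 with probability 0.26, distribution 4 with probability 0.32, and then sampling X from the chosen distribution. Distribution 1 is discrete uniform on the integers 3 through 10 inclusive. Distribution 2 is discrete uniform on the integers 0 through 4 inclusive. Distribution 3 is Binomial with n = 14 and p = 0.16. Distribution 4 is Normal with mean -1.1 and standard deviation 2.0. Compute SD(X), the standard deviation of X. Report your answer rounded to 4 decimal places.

Per component, 1: μ=6.5, E[X²]=47.5; 2: μ=2, E[X²]=6; 3: μ=2.24, E[X²]=6.8992; 4: μ=-1.1, E[X²]=5.21.
E[X] = 0.21·6.5 + 0.21·2 + 0.26·2.24 + 0.32·-1.1 = 2.0154.
E[X²] = 0.21·47.5 + 0.21·6 + 0.26·6.8992 + 0.32·5.21 = 14.696.
Var(X) = E[X²] − (E[X])² = 14.696 − 4.06184 = 10.6342.
SD(X) = √10.6342 = 3.26101.

3.2610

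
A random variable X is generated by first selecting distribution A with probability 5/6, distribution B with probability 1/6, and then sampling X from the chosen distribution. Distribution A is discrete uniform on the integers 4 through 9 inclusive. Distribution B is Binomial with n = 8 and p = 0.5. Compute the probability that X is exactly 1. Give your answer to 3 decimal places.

0.005

Conditional on each component, P(X = 1): A: 0; B: 0.03125.
By total probability, P(X = 1) = 0.833333·0 + 0.166667·0.03125 = 0.00520833.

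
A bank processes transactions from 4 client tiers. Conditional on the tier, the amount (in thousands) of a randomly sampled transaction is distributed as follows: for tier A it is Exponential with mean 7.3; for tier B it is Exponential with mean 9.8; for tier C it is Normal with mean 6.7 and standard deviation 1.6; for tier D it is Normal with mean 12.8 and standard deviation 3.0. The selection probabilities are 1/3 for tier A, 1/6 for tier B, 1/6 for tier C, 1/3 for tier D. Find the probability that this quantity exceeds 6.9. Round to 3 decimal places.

0.612

Conditional on each tier, P(X > 6.9): A: 0.3886; B: 0.494563; C: 0.450262; D: 0.975389.
By total probability, P(X > 6.9) = 0.333333·0.3886 + 0.166667·0.494563 + 0.166667·0.450262 + 0.333333·0.975389 = 0.612134.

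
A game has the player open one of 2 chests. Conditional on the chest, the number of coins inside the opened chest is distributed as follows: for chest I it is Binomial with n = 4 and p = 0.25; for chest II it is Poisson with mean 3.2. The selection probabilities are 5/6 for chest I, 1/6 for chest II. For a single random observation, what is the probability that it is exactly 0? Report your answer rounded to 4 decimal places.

0.2705

Conditional on each chest, P(X = 0): I: 0.316406; II: 0.0407622.
By total probability, P(X = 0) = 0.833333·0.316406 + 0.166667·0.0407622 = 0.270466.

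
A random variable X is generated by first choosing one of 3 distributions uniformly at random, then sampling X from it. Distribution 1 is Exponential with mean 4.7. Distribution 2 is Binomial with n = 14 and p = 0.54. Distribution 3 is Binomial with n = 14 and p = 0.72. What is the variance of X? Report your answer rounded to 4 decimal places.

Per component, 1: μ=4.7, E[X²]=44.18; 2: μ=7.56, E[X²]=60.6312; 3: μ=10.08, E[X²]=104.429.
E[X] = 0.333333·4.7 + 0.333333·7.56 + 0.333333·10.08 = 7.44667.
E[X²] = 0.333333·44.18 + 0.333333·60.6312 + 0.333333·104.429 = 69.7467.
Var(X) = E[X²] − (E[X])² = 69.7467 − 55.4528 = 14.2938.

14.2938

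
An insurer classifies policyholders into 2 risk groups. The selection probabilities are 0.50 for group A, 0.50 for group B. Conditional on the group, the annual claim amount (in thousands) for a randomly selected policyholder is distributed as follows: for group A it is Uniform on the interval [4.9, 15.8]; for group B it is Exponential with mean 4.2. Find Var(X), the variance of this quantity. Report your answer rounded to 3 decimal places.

23.226

Per component, A: μ=10.35, E[X²]=117.023; B: μ=4.2, E[X²]=35.28.
E[X] = 0.5·10.35 + 0.5·4.2 = 7.275.
E[X²] = 0.5·117.023 + 0.5·35.28 = 76.1517.
Var(X) = E[X²] − (E[X])² = 76.1517 − 52.9256 = 23.226.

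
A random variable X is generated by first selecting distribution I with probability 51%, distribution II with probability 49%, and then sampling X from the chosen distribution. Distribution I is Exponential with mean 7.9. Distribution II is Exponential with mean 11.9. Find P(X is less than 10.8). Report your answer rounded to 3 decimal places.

Conditional on each component, P(X < 10.8): I: 0.745152; II: 0.596494.
By total probability, P(X < 10.8) = 0.51·0.745152 + 0.49·0.596494 = 0.672309.

0.672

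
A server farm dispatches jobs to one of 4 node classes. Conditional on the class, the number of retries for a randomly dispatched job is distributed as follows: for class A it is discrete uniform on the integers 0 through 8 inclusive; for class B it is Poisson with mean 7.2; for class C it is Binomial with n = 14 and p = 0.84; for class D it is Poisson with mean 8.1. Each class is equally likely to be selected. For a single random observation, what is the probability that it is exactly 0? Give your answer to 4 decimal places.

Conditional on each class, P(X = 0): A: 0.111111; B: 0.000746586; C: 7.20576e-12; D: 0.000303539.
By total probability, P(X = 0) = 0.25·0.111111 + 0.25·0.000746586 + 0.25·7.20576e-12 + 0.25·0.000303539 = 0.0280403.

0.0280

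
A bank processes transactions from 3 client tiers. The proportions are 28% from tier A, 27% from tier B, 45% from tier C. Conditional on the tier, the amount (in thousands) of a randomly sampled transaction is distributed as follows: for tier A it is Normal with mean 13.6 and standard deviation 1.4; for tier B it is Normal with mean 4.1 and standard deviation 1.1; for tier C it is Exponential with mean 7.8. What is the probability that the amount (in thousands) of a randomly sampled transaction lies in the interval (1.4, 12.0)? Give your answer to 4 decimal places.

0.5830

Conditional on each tier, P(1.4 < X < 12.0): A: 0.126549; B: 0.992947; C: 0.620987.
By total probability, P(1.4 < X < 12.0) = 0.28·0.126549 + 0.27·0.992947 + 0.45·0.620987 = 0.582974.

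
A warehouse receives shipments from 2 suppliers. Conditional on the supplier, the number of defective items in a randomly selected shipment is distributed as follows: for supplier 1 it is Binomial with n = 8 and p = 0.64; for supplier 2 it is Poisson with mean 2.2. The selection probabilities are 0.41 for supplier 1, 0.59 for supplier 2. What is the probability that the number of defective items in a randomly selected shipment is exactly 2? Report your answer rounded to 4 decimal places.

Conditional on each supplier, P(X = 2): 1: 0.0249651; 2: 0.268144.
By total probability, P(X = 2) = 0.41·0.0249651 + 0.59·0.268144 = 0.16844.

0.1684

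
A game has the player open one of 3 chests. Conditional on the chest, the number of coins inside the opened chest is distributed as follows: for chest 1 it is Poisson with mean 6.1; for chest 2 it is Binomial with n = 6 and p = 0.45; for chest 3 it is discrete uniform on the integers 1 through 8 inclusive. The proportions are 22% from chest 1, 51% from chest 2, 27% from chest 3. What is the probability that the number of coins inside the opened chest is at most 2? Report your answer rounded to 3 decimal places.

0.305

Conditional on each chest, P(X ≤ 2): 1: 0.0576529; 2: 0.441518; 3: 0.25.
By total probability, P(X ≤ 2) = 0.22·0.0576529 + 0.51·0.441518 + 0.27·0.25 = 0.305358.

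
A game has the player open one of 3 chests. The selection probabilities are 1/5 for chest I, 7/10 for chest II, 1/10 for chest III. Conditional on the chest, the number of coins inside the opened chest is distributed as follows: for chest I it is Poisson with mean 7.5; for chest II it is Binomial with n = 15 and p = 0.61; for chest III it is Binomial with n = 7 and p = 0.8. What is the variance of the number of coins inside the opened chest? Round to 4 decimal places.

Per component, I: μ=7.5, E[X²]=63.75; II: μ=9.15, E[X²]=87.291; III: μ=5.6, E[X²]=32.48.
E[X] = 0.2·7.5 + 0.7·9.15 + 0.1·5.6 = 8.465.
E[X²] = 0.2·63.75 + 0.7·87.291 + 0.1·32.48 = 77.1017.
Var(X) = E[X²] − (E[X])² = 77.1017 − 71.6562 = 5.44548.

5.4455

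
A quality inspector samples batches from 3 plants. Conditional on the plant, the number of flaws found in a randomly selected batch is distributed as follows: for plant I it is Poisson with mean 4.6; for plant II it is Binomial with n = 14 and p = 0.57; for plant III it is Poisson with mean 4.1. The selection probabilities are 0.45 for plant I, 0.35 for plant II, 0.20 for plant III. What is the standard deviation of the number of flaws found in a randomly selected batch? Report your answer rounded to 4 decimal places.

Per component, I: μ=4.6, E[X²]=25.76; II: μ=7.98, E[X²]=67.1118; III: μ=4.1, E[X²]=20.91.
E[X] = 0.45·4.6 + 0.35·7.98 + 0.2·4.1 = 5.683.
E[X²] = 0.45·25.76 + 0.35·67.1118 + 0.2·20.91 = 39.2631.
Var(X) = E[X²] − (E[X])² = 39.2631 − 32.2965 = 6.96664.
SD(X) = √6.96664 = 2.63944.

2.6394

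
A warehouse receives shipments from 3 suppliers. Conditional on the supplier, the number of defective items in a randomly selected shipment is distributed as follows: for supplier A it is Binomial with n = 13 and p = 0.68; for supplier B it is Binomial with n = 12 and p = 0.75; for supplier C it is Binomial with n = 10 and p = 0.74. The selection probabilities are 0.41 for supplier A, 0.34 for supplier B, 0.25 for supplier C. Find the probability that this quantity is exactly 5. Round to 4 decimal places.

Conditional on each supplier, P(X = 5): A: 0.0205742; B: 0.0114713; C: 0.0664394.
By total probability, P(X = 5) = 0.41·0.0205742 + 0.34·0.0114713 + 0.25·0.0664394 = 0.0289455.

0.0289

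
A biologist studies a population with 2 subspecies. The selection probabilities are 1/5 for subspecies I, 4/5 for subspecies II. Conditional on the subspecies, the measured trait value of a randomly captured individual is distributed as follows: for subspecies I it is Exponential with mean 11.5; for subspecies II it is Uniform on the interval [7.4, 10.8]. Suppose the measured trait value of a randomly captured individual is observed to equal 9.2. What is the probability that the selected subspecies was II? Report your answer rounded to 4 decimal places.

0.9679

Likelihoods f(9.2 | ·): I: 0.0390721; II: 0.294118.
Posterior ∝ prior × likelihood. Numerator for II: 0.8·0.294118 = 0.235294.
Normalizing constant: 0.2·0.0390721 + 0.8·0.294118 = 0.243109.
P(II | observation) = 0.235294 / 0.243109 = 0.967856.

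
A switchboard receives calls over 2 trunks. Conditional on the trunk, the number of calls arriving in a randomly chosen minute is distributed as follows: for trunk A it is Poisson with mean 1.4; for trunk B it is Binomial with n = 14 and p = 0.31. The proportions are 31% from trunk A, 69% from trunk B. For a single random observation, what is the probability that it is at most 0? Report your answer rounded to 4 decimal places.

0.0803

Conditional on each trunk, P(X ≤ 0): A: 0.246597; B: 0.00554482.
By total probability, P(X ≤ 0) = 0.31·0.246597 + 0.69·0.00554482 = 0.080271.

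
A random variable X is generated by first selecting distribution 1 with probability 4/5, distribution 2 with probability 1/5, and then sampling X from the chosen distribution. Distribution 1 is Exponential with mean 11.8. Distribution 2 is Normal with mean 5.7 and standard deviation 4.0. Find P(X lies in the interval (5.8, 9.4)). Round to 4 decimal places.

Conditional on each component, P(5.8 < X < 9.4): 1: 0.160838; 2: 0.312545.
By total probability, P(5.8 < X < 9.4) = 0.8·0.160838 + 0.2·0.312545 = 0.191179.

0.1912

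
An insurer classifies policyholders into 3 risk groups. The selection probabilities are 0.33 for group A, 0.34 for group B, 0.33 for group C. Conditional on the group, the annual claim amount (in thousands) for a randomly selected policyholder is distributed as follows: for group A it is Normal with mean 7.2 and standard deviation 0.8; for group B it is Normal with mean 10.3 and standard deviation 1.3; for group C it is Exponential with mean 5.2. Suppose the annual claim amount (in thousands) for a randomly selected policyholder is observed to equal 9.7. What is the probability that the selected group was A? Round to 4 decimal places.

Likelihoods f(9.7 | ·): A: 0.00377782; B: 0.275874; C: 0.0297763.
Posterior ∝ prior × likelihood. Numerator for A: 0.33·0.00377782 = 0.00124668.
Normalizing constant: 0.33·0.00377782 + 0.34·0.275874 + 0.33·0.0297763 = 0.10487.
P(A | observation) = 0.00124668 / 0.10487 = 0.0118879.

0.0119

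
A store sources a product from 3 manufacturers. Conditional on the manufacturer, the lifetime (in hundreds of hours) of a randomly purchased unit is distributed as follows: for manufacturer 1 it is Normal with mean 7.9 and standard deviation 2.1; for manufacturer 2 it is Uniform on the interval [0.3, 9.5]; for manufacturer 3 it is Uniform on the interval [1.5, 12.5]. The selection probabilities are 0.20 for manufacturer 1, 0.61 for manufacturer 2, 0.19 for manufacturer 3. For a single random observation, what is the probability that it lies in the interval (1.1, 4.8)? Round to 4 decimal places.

0.3162

Conditional on each manufacturer, P(1.1 < X < 4.8): 1: 0.0693447; 2: 0.402174; 3: 0.3.
By total probability, P(1.1 < X < 4.8) = 0.2·0.0693447 + 0.61·0.402174 + 0.19·0.3 = 0.316195.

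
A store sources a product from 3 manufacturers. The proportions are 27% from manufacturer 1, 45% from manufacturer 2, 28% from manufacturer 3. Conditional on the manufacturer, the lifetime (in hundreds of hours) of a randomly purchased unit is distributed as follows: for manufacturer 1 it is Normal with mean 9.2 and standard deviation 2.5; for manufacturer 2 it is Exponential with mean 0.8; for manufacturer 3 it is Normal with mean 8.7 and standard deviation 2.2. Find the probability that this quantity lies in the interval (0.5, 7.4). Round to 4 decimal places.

Conditional on each manufacturer, P(0.5 < X < 7.4): 1: 0.235512; 2: 0.535165; 3: 0.277194.
By total probability, P(0.5 < X < 7.4) = 0.27·0.235512 + 0.45·0.535165 + 0.28·0.277194 = 0.382027.

0.3820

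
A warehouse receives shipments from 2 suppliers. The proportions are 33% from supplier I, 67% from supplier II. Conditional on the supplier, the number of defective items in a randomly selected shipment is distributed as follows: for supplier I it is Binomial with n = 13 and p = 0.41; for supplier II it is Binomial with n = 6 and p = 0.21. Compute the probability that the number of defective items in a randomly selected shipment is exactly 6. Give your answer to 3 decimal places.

0.067

Conditional on each supplier, P(X = 6): I: 0.202854; II: 8.57661e-05.
By total probability, P(X = 6) = 0.33·0.202854 + 0.67·8.57661e-05 = 0.0669994.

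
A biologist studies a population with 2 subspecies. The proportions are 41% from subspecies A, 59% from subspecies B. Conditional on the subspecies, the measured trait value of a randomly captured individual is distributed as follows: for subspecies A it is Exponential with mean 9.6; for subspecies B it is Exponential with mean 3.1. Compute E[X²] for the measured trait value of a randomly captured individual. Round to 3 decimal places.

86.911

For each component E[X²] = Var + (mean)², giving A: 184.32; B: 19.22.
Overall E[X²] = 0.41·184.32 + 0.59·19.22 = 86.911.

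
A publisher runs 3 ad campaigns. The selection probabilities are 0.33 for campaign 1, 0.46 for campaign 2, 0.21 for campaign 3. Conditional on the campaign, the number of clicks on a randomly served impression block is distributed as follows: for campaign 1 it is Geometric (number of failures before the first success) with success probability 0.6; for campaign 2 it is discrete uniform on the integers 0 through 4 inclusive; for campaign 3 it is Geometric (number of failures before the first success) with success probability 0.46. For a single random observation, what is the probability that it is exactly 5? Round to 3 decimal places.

Conditional on each campaign, P(X = 5): 1: 0.006144; 2: 0; 3: 0.0211216.
By total probability, P(X = 5) = 0.33·0.006144 + 0.46·0 + 0.21·0.0211216 = 0.00646305.

0.006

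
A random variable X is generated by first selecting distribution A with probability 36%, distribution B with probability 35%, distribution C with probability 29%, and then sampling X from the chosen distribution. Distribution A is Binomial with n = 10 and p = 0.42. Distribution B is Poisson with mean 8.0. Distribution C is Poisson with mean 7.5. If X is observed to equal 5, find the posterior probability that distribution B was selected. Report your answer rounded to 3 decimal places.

0.226

Likelihoods P(X=5 | ·): A: 0.216166; B: 0.0916037; C: 0.109375.
Posterior ∝ prior × likelihood. Numerator for B: 0.35·0.0916037 = 0.0320613.
Normalizing constant: 0.36·0.216166 + 0.35·0.0916037 + 0.29·0.109375 = 0.1416.
P(B | observation) = 0.0320613 / 0.1416 = 0.226422.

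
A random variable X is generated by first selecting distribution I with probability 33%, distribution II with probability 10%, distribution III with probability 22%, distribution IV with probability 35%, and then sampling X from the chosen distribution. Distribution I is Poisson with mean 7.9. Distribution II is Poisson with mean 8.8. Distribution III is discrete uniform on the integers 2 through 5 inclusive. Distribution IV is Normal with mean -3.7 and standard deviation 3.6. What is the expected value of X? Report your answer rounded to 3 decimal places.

Component means — I: 7.9; II: 8.8; III: 3.5; IV: -3.7.
E[X] = 0.33·7.9 + 0.1·8.8 + 0.22·3.5 + 0.35·-3.7 = 2.962.

2.962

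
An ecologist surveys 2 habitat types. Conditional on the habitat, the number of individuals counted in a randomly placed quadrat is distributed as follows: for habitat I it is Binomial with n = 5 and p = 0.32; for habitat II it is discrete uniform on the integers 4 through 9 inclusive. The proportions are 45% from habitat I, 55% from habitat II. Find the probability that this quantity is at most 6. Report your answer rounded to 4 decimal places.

0.7250

Conditional on each habitat, P(X ≤ 6): I: 1; II: 0.5.
By total probability, P(X ≤ 6) = 0.45·1 + 0.55·0.5 = 0.725.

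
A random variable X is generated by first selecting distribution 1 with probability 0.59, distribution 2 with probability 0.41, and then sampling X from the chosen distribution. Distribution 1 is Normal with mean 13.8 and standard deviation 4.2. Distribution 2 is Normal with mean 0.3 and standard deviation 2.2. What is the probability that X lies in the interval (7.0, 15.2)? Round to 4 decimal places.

0.3414

Conditional on each component, P(7.0 < X < 15.2): 1: 0.57784; 2: 0.00116164.
By total probability, P(7.0 < X < 15.2) = 0.59·0.57784 + 0.41·0.00116164 = 0.341402.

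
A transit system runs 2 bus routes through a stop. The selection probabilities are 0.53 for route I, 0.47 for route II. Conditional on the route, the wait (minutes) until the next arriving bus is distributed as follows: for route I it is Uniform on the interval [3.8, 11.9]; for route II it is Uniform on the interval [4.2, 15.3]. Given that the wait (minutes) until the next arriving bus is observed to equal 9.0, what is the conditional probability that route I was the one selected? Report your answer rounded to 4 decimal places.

0.6071

Likelihoods f(9.0 | ·): I: 0.123457; II: 0.0900901.
Posterior ∝ prior × likelihood. Numerator for I: 0.53·0.123457 = 0.0654321.
Normalizing constant: 0.53·0.123457 + 0.47·0.0900901 = 0.107774.
P(I | observation) = 0.0654321 / 0.107774 = 0.607121.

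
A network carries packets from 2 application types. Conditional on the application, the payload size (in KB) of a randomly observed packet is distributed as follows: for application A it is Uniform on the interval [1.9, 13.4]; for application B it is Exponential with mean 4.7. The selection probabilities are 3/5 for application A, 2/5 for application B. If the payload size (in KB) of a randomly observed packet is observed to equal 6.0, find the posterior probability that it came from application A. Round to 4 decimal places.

0.6872

Likelihoods f(6.0 | ·): A: 0.0869565; B: 0.0593586.
Posterior ∝ prior × likelihood. Numerator for A: 0.6·0.0869565 = 0.0521739.
Normalizing constant: 0.6·0.0869565 + 0.4·0.0593586 = 0.0759174.
P(A | observation) = 0.0521739 / 0.0759174 = 0.687246.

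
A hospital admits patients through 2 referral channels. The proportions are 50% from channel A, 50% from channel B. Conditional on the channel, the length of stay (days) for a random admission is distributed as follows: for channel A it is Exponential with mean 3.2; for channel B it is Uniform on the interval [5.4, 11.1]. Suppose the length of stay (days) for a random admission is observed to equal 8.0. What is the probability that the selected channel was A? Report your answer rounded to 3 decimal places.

0.128

Likelihoods f(8.0 | ·): A: 0.0256516; B: 0.175439.
Posterior ∝ prior × likelihood. Numerator for A: 0.5·0.0256516 = 0.0128258.
Normalizing constant: 0.5·0.0256516 + 0.5·0.175439 = 0.100545.
P(A | observation) = 0.0128258 / 0.100545 = 0.127562.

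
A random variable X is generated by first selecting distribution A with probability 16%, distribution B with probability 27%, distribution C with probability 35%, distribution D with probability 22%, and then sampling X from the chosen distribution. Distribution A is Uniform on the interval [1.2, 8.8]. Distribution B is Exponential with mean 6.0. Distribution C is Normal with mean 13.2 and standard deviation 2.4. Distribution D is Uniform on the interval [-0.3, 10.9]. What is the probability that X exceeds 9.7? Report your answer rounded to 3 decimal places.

0.402

Conditional on each component, P(X > 9.7): A: 0; B: 0.198559; C: 0.927626; D: 0.107143.
By total probability, P(X > 9.7) = 0.16·0 + 0.27·0.198559 + 0.35·0.927626 + 0.22·0.107143 = 0.401851.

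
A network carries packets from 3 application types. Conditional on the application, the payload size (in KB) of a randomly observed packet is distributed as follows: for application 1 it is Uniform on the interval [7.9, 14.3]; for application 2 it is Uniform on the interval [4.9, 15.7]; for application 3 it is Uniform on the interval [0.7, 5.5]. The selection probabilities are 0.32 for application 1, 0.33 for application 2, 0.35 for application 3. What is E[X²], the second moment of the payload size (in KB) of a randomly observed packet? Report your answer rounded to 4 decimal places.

82.7723

For each component E[X²] = Var + (mean)², giving 1: 126.623; 2: 115.81; 3: 11.53.
Overall E[X²] = 0.32·126.623 + 0.33·115.81 + 0.35·11.53 = 82.7723.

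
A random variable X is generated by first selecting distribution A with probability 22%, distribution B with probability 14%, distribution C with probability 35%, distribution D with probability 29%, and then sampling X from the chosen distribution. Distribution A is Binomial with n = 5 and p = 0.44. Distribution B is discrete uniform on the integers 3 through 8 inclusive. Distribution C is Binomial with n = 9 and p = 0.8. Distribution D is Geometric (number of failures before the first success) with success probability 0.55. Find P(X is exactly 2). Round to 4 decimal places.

Conditional on each component, P(X = 2): A: 0.339993; B: 0; C: 0.000294912; D: 0.111375.
By total probability, P(X = 2) = 0.22·0.339993 + 0.14·0 + 0.35·0.000294912 + 0.29·0.111375 = 0.1072.

0.1072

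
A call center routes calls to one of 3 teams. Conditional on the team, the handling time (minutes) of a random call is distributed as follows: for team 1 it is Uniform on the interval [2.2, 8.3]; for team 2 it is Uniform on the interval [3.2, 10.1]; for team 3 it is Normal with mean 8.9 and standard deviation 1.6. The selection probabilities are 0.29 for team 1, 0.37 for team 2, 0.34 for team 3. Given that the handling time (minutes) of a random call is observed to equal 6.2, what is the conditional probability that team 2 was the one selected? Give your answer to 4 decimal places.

Likelihoods f(6.2 | ·): 1: 0.163934; 2: 0.144928; 3: 0.0600384.
Posterior ∝ prior × likelihood. Numerator for 2: 0.37·0.144928 = 0.0536232.
Normalizing constant: 0.29·0.163934 + 0.37·0.144928 + 0.34·0.0600384 = 0.121577.
P(2 | observation) = 0.0536232 / 0.121577 = 0.441063.

0.4411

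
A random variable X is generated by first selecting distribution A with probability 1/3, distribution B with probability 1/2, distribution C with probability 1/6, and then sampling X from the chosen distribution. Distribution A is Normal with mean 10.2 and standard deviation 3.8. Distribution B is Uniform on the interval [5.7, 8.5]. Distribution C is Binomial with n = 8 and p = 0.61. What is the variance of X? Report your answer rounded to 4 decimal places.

Per component, A: μ=10.2, E[X²]=118.48; B: μ=7.1, E[X²]=51.0633; C: μ=4.88, E[X²]=25.7176.
E[X] = 0.333333·10.2 + 0.5·7.1 + 0.166667·4.88 = 7.76333.
E[X²] = 0.333333·118.48 + 0.5·51.0633 + 0.166667·25.7176 = 69.3113.
Var(X) = E[X²] − (E[X])² = 69.3113 − 60.2693 = 9.04192.

9.0419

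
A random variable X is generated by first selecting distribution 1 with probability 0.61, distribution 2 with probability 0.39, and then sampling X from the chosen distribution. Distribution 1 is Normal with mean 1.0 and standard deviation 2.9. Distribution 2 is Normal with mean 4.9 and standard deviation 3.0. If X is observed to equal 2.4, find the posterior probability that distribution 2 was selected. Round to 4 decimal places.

Likelihoods f(2.4 | ·): 1: 0.122435; 2: 0.0939706.
Posterior ∝ prior × likelihood. Numerator for 2: 0.39·0.0939706 = 0.0366485.
Normalizing constant: 0.61·0.122435 + 0.39·0.0939706 = 0.111334.
P(2 | observation) = 0.0366485 / 0.111334 = 0.329177.

0.3292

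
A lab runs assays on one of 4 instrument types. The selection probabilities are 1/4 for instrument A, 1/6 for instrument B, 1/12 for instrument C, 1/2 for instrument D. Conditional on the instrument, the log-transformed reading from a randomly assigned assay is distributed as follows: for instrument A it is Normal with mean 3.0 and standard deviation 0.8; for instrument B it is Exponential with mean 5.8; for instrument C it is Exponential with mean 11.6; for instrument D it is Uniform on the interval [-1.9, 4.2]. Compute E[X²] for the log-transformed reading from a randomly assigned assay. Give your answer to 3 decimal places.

For each component E[X²] = Var + (mean)², giving A: 9.64; B: 67.28; C: 269.12; D: 4.42333.
Overall E[X²] = 0.25·9.64 + 0.166667·67.28 + 0.0833333·269.12 + 0.5·4.42333 = 38.2617.

38.262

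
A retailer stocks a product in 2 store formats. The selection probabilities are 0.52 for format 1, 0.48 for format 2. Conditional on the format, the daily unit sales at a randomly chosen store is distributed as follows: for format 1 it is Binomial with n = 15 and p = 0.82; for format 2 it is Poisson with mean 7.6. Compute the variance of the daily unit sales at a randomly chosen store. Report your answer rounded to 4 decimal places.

10.3129

Per component, 1: μ=12.3, E[X²]=153.504; 2: μ=7.6, E[X²]=65.36.
E[X] = 0.52·12.3 + 0.48·7.6 = 10.044.
E[X²] = 0.52·153.504 + 0.48·65.36 = 111.195.
Var(X) = E[X²] − (E[X])² = 111.195 − 100.882 = 10.3129.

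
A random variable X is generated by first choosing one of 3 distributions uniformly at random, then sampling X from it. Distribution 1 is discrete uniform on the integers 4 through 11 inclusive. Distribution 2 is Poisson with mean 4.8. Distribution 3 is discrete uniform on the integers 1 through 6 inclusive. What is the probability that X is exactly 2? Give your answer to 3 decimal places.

Conditional on each component, P(X = 2): 1: 0; 2: 0.0948067; 3: 0.166667.
By total probability, P(X = 2) = 0.333333·0 + 0.333333·0.0948067 + 0.333333·0.166667 = 0.0871578.

0.087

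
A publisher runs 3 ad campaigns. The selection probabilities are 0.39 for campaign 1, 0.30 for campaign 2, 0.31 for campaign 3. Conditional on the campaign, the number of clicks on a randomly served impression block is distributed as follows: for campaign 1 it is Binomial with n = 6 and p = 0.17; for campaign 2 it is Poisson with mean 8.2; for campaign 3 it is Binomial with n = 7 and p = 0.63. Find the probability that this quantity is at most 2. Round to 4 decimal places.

0.3897

Conditional on each campaign, P(X ≤ 2): 1: 0.934454; 2: 0.0117607; 3: 0.0700617.
By total probability, P(X ≤ 2) = 0.39·0.934454 + 0.3·0.0117607 + 0.31·0.0700617 = 0.389685.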